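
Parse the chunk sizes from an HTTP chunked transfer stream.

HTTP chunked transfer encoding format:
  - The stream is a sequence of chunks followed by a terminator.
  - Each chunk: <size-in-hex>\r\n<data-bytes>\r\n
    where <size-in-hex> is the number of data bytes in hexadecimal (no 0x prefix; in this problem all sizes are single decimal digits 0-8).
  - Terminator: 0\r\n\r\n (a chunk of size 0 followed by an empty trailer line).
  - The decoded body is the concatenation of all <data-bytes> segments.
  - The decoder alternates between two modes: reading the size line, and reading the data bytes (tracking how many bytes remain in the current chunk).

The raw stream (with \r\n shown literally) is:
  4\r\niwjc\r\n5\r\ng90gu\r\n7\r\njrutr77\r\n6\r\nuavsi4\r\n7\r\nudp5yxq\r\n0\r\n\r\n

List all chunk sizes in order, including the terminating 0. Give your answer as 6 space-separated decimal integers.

Chunk 1: stream[0..1]='4' size=0x4=4, data at stream[3..7]='iwjc' -> body[0..4], body so far='iwjc'
Chunk 2: stream[9..10]='5' size=0x5=5, data at stream[12..17]='g90gu' -> body[4..9], body so far='iwjcg90gu'
Chunk 3: stream[19..20]='7' size=0x7=7, data at stream[22..29]='jrutr77' -> body[9..16], body so far='iwjcg90gujrutr77'
Chunk 4: stream[31..32]='6' size=0x6=6, data at stream[34..40]='uavsi4' -> body[16..22], body so far='iwjcg90gujrutr77uavsi4'
Chunk 5: stream[42..43]='7' size=0x7=7, data at stream[45..52]='udp5yxq' -> body[22..29], body so far='iwjcg90gujrutr77uavsi4udp5yxq'
Chunk 6: stream[54..55]='0' size=0 (terminator). Final body='iwjcg90gujrutr77uavsi4udp5yxq' (29 bytes)

Answer: 4 5 7 6 7 0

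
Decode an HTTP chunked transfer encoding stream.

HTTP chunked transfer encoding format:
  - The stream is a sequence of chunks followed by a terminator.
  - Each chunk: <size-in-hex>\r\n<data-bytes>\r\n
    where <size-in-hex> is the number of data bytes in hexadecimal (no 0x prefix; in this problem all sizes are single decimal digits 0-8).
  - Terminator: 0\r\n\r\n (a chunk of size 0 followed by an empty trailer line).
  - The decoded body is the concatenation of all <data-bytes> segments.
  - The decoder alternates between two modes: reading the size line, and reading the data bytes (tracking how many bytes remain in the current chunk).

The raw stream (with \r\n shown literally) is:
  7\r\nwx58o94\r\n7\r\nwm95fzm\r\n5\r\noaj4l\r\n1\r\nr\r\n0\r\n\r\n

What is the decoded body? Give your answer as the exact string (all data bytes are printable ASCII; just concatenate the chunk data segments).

Chunk 1: stream[0..1]='7' size=0x7=7, data at stream[3..10]='wx58o94' -> body[0..7], body so far='wx58o94'
Chunk 2: stream[12..13]='7' size=0x7=7, data at stream[15..22]='wm95fzm' -> body[7..14], body so far='wx58o94wm95fzm'
Chunk 3: stream[24..25]='5' size=0x5=5, data at stream[27..32]='oaj4l' -> body[14..19], body so far='wx58o94wm95fzmoaj4l'
Chunk 4: stream[34..35]='1' size=0x1=1, data at stream[37..38]='r' -> body[19..20], body so far='wx58o94wm95fzmoaj4lr'
Chunk 5: stream[40..41]='0' size=0 (terminator). Final body='wx58o94wm95fzmoaj4lr' (20 bytes)

Answer: wx58o94wm95fzmoaj4lr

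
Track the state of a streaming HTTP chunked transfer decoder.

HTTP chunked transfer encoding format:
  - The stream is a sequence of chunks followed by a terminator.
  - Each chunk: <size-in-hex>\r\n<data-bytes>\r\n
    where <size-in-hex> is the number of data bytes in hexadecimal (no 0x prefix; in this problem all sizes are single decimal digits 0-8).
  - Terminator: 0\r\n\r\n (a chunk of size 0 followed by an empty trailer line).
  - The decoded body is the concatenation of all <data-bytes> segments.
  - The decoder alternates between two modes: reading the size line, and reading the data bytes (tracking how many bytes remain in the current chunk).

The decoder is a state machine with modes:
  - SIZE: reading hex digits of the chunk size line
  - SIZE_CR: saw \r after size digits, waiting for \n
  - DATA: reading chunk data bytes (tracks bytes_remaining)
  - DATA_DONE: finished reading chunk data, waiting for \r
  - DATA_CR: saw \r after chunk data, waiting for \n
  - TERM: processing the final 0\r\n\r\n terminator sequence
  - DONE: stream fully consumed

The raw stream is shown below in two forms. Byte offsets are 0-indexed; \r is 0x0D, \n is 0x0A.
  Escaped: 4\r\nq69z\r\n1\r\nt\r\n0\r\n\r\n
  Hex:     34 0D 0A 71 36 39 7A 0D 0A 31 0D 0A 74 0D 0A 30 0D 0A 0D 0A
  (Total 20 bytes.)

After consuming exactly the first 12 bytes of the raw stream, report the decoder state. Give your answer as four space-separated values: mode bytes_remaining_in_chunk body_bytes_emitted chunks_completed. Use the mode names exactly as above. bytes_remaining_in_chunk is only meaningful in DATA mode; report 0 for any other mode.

Answer: DATA 1 4 1

Derivation:
Byte 0 = '4': mode=SIZE remaining=0 emitted=0 chunks_done=0
Byte 1 = 0x0D: mode=SIZE_CR remaining=0 emitted=0 chunks_done=0
Byte 2 = 0x0A: mode=DATA remaining=4 emitted=0 chunks_done=0
Byte 3 = 'q': mode=DATA remaining=3 emitted=1 chunks_done=0
Byte 4 = '6': mode=DATA remaining=2 emitted=2 chunks_done=0
Byte 5 = '9': mode=DATA remaining=1 emitted=3 chunks_done=0
Byte 6 = 'z': mode=DATA_DONE remaining=0 emitted=4 chunks_done=0
Byte 7 = 0x0D: mode=DATA_CR remaining=0 emitted=4 chunks_done=0
Byte 8 = 0x0A: mode=SIZE remaining=0 emitted=4 chunks_done=1
Byte 9 = '1': mode=SIZE remaining=0 emitted=4 chunks_done=1
Byte 10 = 0x0D: mode=SIZE_CR remaining=0 emitted=4 chunks_done=1
Byte 11 = 0x0A: mode=DATA remaining=1 emitted=4 chunks_done=1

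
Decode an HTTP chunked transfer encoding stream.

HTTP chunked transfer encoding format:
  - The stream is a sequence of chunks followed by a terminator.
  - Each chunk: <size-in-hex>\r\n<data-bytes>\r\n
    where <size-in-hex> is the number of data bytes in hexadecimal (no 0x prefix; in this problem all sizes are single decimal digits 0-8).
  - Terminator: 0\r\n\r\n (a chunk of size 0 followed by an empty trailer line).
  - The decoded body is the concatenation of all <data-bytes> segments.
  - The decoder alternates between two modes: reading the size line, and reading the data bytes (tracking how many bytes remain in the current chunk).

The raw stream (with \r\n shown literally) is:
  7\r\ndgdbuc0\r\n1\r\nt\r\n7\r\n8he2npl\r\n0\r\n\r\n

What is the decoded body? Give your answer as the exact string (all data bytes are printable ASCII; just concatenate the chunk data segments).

Chunk 1: stream[0..1]='7' size=0x7=7, data at stream[3..10]='dgdbuc0' -> body[0..7], body so far='dgdbuc0'
Chunk 2: stream[12..13]='1' size=0x1=1, data at stream[15..16]='t' -> body[7..8], body so far='dgdbuc0t'
Chunk 3: stream[18..19]='7' size=0x7=7, data at stream[21..28]='8he2npl' -> body[8..15], body so far='dgdbuc0t8he2npl'
Chunk 4: stream[30..31]='0' size=0 (terminator). Final body='dgdbuc0t8he2npl' (15 bytes)

Answer: dgdbuc0t8he2npl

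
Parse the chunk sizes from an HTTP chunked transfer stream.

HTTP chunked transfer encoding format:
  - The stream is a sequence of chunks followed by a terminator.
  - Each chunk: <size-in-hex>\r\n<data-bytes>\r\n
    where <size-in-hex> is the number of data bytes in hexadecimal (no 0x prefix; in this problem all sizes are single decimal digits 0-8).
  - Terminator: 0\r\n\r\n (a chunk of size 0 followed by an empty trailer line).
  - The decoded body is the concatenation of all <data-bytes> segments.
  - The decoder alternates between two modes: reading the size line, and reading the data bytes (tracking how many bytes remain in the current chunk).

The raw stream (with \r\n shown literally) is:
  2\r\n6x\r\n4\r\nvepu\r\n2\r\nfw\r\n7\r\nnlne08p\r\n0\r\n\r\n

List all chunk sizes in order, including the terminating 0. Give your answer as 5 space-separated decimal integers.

Chunk 1: stream[0..1]='2' size=0x2=2, data at stream[3..5]='6x' -> body[0..2], body so far='6x'
Chunk 2: stream[7..8]='4' size=0x4=4, data at stream[10..14]='vepu' -> body[2..6], body so far='6xvepu'
Chunk 3: stream[16..17]='2' size=0x2=2, data at stream[19..21]='fw' -> body[6..8], body so far='6xvepufw'
Chunk 4: stream[23..24]='7' size=0x7=7, data at stream[26..33]='nlne08p' -> body[8..15], body so far='6xvepufwnlne08p'
Chunk 5: stream[35..36]='0' size=0 (terminator). Final body='6xvepufwnlne08p' (15 bytes)

Answer: 2 4 2 7 0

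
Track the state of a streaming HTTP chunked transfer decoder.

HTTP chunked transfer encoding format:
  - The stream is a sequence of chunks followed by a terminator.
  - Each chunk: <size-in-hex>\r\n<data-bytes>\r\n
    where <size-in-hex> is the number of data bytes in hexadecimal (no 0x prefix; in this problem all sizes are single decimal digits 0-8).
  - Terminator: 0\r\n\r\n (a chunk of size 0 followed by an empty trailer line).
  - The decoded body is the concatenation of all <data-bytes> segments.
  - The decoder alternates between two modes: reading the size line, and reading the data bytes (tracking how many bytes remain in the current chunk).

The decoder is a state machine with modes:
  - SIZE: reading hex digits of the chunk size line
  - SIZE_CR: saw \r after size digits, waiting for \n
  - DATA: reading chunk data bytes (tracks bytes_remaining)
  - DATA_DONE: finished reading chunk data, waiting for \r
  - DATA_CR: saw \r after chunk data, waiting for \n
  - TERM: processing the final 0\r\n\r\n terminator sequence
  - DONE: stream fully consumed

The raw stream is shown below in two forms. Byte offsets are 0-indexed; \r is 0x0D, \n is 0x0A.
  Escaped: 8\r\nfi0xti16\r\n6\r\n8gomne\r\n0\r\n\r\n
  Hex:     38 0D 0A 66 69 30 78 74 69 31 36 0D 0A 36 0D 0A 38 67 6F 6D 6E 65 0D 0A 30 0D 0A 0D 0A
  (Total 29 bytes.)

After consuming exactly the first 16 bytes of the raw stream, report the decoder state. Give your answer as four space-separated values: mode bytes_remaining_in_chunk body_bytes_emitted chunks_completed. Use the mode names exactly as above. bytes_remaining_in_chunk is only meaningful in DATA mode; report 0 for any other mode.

Answer: DATA 6 8 1

Derivation:
Byte 0 = '8': mode=SIZE remaining=0 emitted=0 chunks_done=0
Byte 1 = 0x0D: mode=SIZE_CR remaining=0 emitted=0 chunks_done=0
Byte 2 = 0x0A: mode=DATA remaining=8 emitted=0 chunks_done=0
Byte 3 = 'f': mode=DATA remaining=7 emitted=1 chunks_done=0
Byte 4 = 'i': mode=DATA remaining=6 emitted=2 chunks_done=0
Byte 5 = '0': mode=DATA remaining=5 emitted=3 chunks_done=0
Byte 6 = 'x': mode=DATA remaining=4 emitted=4 chunks_done=0
Byte 7 = 't': mode=DATA remaining=3 emitted=5 chunks_done=0
Byte 8 = 'i': mode=DATA remaining=2 emitted=6 chunks_done=0
Byte 9 = '1': mode=DATA remaining=1 emitted=7 chunks_done=0
Byte 10 = '6': mode=DATA_DONE remaining=0 emitted=8 chunks_done=0
Byte 11 = 0x0D: mode=DATA_CR remaining=0 emitted=8 chunks_done=0
Byte 12 = 0x0A: mode=SIZE remaining=0 emitted=8 chunks_done=1
Byte 13 = '6': mode=SIZE remaining=0 emitted=8 chunks_done=1
Byte 14 = 0x0D: mode=SIZE_CR remaining=0 emitted=8 chunks_done=1
Byte 15 = 0x0A: mode=DATA remaining=6 emitted=8 chunks_done=1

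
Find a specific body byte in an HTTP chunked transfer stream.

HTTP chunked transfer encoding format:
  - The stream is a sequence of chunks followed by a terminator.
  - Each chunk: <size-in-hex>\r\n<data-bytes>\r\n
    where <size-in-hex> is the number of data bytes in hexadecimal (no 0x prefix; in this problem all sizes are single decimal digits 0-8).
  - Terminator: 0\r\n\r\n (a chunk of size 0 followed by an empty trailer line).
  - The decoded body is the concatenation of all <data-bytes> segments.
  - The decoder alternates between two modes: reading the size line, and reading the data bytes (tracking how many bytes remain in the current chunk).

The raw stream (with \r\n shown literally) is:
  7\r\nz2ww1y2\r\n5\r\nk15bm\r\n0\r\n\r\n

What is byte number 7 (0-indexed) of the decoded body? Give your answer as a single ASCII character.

Chunk 1: stream[0..1]='7' size=0x7=7, data at stream[3..10]='z2ww1y2' -> body[0..7], body so far='z2ww1y2'
Chunk 2: stream[12..13]='5' size=0x5=5, data at stream[15..20]='k15bm' -> body[7..12], body so far='z2ww1y2k15bm'
Chunk 3: stream[22..23]='0' size=0 (terminator). Final body='z2ww1y2k15bm' (12 bytes)
Body byte 7 = 'k'

Answer: k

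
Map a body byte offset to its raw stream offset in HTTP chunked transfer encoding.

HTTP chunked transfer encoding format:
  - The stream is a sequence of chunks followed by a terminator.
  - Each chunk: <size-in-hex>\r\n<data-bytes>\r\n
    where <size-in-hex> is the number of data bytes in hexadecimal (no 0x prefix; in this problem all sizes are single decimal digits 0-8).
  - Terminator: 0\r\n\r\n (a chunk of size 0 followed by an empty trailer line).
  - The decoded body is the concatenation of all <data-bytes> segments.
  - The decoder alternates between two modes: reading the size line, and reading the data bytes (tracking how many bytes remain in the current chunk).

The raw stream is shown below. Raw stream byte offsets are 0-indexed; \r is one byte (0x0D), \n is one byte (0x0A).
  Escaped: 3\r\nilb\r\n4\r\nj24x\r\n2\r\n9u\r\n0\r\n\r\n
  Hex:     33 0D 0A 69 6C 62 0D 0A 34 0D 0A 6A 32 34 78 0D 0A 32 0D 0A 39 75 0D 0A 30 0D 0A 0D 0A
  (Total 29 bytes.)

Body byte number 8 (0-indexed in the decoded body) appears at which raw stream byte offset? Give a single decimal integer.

Answer: 21

Derivation:
Chunk 1: stream[0..1]='3' size=0x3=3, data at stream[3..6]='ilb' -> body[0..3], body so far='ilb'
Chunk 2: stream[8..9]='4' size=0x4=4, data at stream[11..15]='j24x' -> body[3..7], body so far='ilbj24x'
Chunk 3: stream[17..18]='2' size=0x2=2, data at stream[20..22]='9u' -> body[7..9], body so far='ilbj24x9u'
Chunk 4: stream[24..25]='0' size=0 (terminator). Final body='ilbj24x9u' (9 bytes)
Body byte 8 at stream offset 21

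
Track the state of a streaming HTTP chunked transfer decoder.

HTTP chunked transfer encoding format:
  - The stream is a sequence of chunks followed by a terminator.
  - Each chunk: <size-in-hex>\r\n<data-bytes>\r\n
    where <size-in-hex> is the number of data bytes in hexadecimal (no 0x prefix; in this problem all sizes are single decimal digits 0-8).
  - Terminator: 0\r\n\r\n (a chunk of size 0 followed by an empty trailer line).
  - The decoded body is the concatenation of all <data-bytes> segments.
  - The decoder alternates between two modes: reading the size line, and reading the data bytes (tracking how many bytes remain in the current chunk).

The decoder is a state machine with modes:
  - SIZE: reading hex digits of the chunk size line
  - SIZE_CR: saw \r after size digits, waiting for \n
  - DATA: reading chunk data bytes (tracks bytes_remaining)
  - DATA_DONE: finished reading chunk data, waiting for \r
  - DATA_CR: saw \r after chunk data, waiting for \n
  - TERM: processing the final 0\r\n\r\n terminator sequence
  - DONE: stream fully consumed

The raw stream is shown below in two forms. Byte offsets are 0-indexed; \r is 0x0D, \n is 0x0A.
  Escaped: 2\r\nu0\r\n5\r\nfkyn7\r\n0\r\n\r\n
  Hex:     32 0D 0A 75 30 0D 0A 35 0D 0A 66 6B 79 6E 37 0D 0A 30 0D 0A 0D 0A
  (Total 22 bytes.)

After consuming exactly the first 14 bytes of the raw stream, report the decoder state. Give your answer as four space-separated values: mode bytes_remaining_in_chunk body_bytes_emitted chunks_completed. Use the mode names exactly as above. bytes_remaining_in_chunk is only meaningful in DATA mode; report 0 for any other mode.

Answer: DATA 1 6 1

Derivation:
Byte 0 = '2': mode=SIZE remaining=0 emitted=0 chunks_done=0
Byte 1 = 0x0D: mode=SIZE_CR remaining=0 emitted=0 chunks_done=0
Byte 2 = 0x0A: mode=DATA remaining=2 emitted=0 chunks_done=0
Byte 3 = 'u': mode=DATA remaining=1 emitted=1 chunks_done=0
Byte 4 = '0': mode=DATA_DONE remaining=0 emitted=2 chunks_done=0
Byte 5 = 0x0D: mode=DATA_CR remaining=0 emitted=2 chunks_done=0
Byte 6 = 0x0A: mode=SIZE remaining=0 emitted=2 chunks_done=1
Byte 7 = '5': mode=SIZE remaining=0 emitted=2 chunks_done=1
Byte 8 = 0x0D: mode=SIZE_CR remaining=0 emitted=2 chunks_done=1
Byte 9 = 0x0A: mode=DATA remaining=5 emitted=2 chunks_done=1
Byte 10 = 'f': mode=DATA remaining=4 emitted=3 chunks_done=1
Byte 11 = 'k': mode=DATA remaining=3 emitted=4 chunks_done=1
Byte 12 = 'y': mode=DATA remaining=2 emitted=5 chunks_done=1
Byte 13 = 'n': mode=DATA remaining=1 emitted=6 chunks_done=1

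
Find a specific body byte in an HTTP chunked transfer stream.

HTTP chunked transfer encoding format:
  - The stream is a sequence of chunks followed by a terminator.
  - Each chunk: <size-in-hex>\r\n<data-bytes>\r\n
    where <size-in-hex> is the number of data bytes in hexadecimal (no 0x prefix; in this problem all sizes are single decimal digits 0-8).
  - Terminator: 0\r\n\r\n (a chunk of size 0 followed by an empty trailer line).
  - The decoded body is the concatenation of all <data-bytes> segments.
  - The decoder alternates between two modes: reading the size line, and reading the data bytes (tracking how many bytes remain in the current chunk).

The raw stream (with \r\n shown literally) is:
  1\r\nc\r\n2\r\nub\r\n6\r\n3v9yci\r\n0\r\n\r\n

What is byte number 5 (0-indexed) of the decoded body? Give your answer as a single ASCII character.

Answer: 9

Derivation:
Chunk 1: stream[0..1]='1' size=0x1=1, data at stream[3..4]='c' -> body[0..1], body so far='c'
Chunk 2: stream[6..7]='2' size=0x2=2, data at stream[9..11]='ub' -> body[1..3], body so far='cub'
Chunk 3: stream[13..14]='6' size=0x6=6, data at stream[16..22]='3v9yci' -> body[3..9], body so far='cub3v9yci'
Chunk 4: stream[24..25]='0' size=0 (terminator). Final body='cub3v9yci' (9 bytes)
Body byte 5 = '9'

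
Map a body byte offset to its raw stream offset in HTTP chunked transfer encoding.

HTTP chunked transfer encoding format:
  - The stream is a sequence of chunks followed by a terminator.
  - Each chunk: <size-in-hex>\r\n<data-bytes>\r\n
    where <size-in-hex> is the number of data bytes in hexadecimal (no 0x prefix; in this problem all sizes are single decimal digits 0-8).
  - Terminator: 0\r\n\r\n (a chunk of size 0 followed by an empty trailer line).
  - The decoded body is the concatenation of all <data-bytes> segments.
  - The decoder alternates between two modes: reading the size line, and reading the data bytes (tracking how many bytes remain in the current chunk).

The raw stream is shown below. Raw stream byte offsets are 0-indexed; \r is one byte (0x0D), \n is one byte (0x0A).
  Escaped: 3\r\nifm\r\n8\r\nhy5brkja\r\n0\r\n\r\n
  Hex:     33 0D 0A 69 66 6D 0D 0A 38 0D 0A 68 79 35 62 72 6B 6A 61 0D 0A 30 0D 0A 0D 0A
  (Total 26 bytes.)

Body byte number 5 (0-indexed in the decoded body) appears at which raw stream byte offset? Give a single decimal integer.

Answer: 13

Derivation:
Chunk 1: stream[0..1]='3' size=0x3=3, data at stream[3..6]='ifm' -> body[0..3], body so far='ifm'
Chunk 2: stream[8..9]='8' size=0x8=8, data at stream[11..19]='hy5brkja' -> body[3..11], body so far='ifmhy5brkja'
Chunk 3: stream[21..22]='0' size=0 (terminator). Final body='ifmhy5brkja' (11 bytes)
Body byte 5 at stream offset 13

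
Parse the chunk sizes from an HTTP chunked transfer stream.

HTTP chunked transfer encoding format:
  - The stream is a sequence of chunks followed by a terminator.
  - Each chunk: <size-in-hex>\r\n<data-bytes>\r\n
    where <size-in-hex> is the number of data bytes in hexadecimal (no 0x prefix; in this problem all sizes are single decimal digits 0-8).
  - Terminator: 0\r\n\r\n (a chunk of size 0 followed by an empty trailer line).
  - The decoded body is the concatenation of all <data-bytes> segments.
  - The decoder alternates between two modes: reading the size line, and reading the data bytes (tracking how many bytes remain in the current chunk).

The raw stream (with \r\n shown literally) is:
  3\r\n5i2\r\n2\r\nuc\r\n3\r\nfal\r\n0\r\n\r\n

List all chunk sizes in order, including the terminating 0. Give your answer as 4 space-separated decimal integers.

Chunk 1: stream[0..1]='3' size=0x3=3, data at stream[3..6]='5i2' -> body[0..3], body so far='5i2'
Chunk 2: stream[8..9]='2' size=0x2=2, data at stream[11..13]='uc' -> body[3..5], body so far='5i2uc'
Chunk 3: stream[15..16]='3' size=0x3=3, data at stream[18..21]='fal' -> body[5..8], body so far='5i2ucfal'
Chunk 4: stream[23..24]='0' size=0 (terminator). Final body='5i2ucfal' (8 bytes)

Answer: 3 2 3 0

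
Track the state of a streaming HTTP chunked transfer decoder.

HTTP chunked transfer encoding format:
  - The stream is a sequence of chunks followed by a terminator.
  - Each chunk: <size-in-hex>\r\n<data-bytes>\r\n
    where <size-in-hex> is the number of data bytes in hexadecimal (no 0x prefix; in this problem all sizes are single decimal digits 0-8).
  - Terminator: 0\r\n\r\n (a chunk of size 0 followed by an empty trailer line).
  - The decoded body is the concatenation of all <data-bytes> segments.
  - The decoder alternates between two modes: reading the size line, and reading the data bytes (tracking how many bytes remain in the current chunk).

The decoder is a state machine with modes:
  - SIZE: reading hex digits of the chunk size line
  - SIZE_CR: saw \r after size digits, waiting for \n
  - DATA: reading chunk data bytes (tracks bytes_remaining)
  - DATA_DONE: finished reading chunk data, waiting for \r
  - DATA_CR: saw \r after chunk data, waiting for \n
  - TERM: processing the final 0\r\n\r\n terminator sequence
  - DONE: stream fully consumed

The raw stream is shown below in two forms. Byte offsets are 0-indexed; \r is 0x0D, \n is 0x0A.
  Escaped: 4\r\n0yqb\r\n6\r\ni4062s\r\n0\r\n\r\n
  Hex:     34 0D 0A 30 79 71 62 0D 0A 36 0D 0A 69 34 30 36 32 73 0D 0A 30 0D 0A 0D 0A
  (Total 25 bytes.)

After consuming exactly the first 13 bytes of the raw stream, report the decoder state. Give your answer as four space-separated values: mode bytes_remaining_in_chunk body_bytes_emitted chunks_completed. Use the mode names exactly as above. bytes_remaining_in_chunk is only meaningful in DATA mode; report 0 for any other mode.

Answer: DATA 5 5 1

Derivation:
Byte 0 = '4': mode=SIZE remaining=0 emitted=0 chunks_done=0
Byte 1 = 0x0D: mode=SIZE_CR remaining=0 emitted=0 chunks_done=0
Byte 2 = 0x0A: mode=DATA remaining=4 emitted=0 chunks_done=0
Byte 3 = '0': mode=DATA remaining=3 emitted=1 chunks_done=0
Byte 4 = 'y': mode=DATA remaining=2 emitted=2 chunks_done=0
Byte 5 = 'q': mode=DATA remaining=1 emitted=3 chunks_done=0
Byte 6 = 'b': mode=DATA_DONE remaining=0 emitted=4 chunks_done=0
Byte 7 = 0x0D: mode=DATA_CR remaining=0 emitted=4 chunks_done=0
Byte 8 = 0x0A: mode=SIZE remaining=0 emitted=4 chunks_done=1
Byte 9 = '6': mode=SIZE remaining=0 emitted=4 chunks_done=1
Byte 10 = 0x0D: mode=SIZE_CR remaining=0 emitted=4 chunks_done=1
Byte 11 = 0x0A: mode=DATA remaining=6 emitted=4 chunks_done=1
Byte 12 = 'i': mode=DATA remaining=5 emitted=5 chunks_done=1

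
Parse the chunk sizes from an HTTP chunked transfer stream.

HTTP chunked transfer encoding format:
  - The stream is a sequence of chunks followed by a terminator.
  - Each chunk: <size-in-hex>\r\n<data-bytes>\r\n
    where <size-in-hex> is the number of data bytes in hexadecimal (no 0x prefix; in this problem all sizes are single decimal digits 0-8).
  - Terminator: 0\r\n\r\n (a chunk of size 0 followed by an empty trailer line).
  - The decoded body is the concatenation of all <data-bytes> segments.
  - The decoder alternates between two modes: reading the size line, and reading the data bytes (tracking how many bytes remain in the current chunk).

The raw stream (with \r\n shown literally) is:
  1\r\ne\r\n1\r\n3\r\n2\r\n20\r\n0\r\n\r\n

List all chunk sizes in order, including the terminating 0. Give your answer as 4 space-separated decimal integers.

Answer: 1 1 2 0

Derivation:
Chunk 1: stream[0..1]='1' size=0x1=1, data at stream[3..4]='e' -> body[0..1], body so far='e'
Chunk 2: stream[6..7]='1' size=0x1=1, data at stream[9..10]='3' -> body[1..2], body so far='e3'
Chunk 3: stream[12..13]='2' size=0x2=2, data at stream[15..17]='20' -> body[2..4], body so far='e320'
Chunk 4: stream[19..20]='0' size=0 (terminator). Final body='e320' (4 bytes)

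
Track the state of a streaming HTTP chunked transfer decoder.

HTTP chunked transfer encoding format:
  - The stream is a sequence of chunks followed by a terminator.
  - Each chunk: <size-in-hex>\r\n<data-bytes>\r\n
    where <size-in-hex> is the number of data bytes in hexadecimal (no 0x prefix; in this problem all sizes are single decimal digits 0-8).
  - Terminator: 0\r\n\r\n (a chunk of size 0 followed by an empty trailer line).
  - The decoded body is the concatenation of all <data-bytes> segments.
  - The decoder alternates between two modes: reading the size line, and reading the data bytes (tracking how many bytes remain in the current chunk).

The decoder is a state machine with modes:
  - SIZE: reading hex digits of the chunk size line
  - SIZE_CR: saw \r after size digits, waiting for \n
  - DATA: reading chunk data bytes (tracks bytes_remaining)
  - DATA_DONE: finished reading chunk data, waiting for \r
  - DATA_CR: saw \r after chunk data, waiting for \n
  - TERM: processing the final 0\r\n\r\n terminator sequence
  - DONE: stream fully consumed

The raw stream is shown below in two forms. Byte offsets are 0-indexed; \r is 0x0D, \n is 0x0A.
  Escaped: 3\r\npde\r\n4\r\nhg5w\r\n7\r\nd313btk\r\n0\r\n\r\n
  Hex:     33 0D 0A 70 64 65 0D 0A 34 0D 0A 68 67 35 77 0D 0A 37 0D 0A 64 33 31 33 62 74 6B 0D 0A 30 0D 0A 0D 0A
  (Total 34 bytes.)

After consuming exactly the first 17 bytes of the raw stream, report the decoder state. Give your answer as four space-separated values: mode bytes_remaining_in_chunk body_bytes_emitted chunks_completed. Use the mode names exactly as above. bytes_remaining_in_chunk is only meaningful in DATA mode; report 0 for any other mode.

Answer: SIZE 0 7 2

Derivation:
Byte 0 = '3': mode=SIZE remaining=0 emitted=0 chunks_done=0
Byte 1 = 0x0D: mode=SIZE_CR remaining=0 emitted=0 chunks_done=0
Byte 2 = 0x0A: mode=DATA remaining=3 emitted=0 chunks_done=0
Byte 3 = 'p': mode=DATA remaining=2 emitted=1 chunks_done=0
Byte 4 = 'd': mode=DATA remaining=1 emitted=2 chunks_done=0
Byte 5 = 'e': mode=DATA_DONE remaining=0 emitted=3 chunks_done=0
Byte 6 = 0x0D: mode=DATA_CR remaining=0 emitted=3 chunks_done=0
Byte 7 = 0x0A: mode=SIZE remaining=0 emitted=3 chunks_done=1
Byte 8 = '4': mode=SIZE remaining=0 emitted=3 chunks_done=1
Byte 9 = 0x0D: mode=SIZE_CR remaining=0 emitted=3 chunks_done=1
Byte 10 = 0x0A: mode=DATA remaining=4 emitted=3 chunks_done=1
Byte 11 = 'h': mode=DATA remaining=3 emitted=4 chunks_done=1
Byte 12 = 'g': mode=DATA remaining=2 emitted=5 chunks_done=1
Byte 13 = '5': mode=DATA remaining=1 emitted=6 chunks_done=1
Byte 14 = 'w': mode=DATA_DONE remaining=0 emitted=7 chunks_done=1
Byte 15 = 0x0D: mode=DATA_CR remaining=0 emitted=7 chunks_done=1
Byte 16 = 0x0A: mode=SIZE remaining=0 emitted=7 chunks_done=2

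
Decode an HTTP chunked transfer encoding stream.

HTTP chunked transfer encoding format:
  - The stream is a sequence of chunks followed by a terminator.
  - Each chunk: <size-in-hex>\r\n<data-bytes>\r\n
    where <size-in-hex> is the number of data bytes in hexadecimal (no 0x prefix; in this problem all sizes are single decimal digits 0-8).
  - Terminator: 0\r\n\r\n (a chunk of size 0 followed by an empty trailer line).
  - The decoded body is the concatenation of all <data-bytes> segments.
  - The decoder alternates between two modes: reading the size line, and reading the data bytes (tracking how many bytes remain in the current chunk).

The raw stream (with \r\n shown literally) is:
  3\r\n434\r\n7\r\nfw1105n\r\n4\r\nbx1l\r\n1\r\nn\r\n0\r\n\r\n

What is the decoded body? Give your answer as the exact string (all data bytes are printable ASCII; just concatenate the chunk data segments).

Chunk 1: stream[0..1]='3' size=0x3=3, data at stream[3..6]='434' -> body[0..3], body so far='434'
Chunk 2: stream[8..9]='7' size=0x7=7, data at stream[11..18]='fw1105n' -> body[3..10], body so far='434fw1105n'
Chunk 3: stream[20..21]='4' size=0x4=4, data at stream[23..27]='bx1l' -> body[10..14], body so far='434fw1105nbx1l'
Chunk 4: stream[29..30]='1' size=0x1=1, data at stream[32..33]='n' -> body[14..15], body so far='434fw1105nbx1ln'
Chunk 5: stream[35..36]='0' size=0 (terminator). Final body='434fw1105nbx1ln' (15 bytes)

Answer: 434fw1105nbx1ln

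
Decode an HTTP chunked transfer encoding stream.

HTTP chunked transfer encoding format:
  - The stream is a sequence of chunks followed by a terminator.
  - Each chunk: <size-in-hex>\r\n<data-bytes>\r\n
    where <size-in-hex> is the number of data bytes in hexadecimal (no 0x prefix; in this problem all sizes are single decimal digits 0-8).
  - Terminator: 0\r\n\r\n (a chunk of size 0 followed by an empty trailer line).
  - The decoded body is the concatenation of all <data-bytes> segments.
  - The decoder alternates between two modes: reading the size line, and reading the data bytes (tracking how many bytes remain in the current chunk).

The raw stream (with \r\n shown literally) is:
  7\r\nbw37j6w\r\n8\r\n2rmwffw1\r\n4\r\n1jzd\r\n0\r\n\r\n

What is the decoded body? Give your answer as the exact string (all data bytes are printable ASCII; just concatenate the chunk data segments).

Answer: bw37j6w2rmwffw11jzd

Derivation:
Chunk 1: stream[0..1]='7' size=0x7=7, data at stream[3..10]='bw37j6w' -> body[0..7], body so far='bw37j6w'
Chunk 2: stream[12..13]='8' size=0x8=8, data at stream[15..23]='2rmwffw1' -> body[7..15], body so far='bw37j6w2rmwffw1'
Chunk 3: stream[25..26]='4' size=0x4=4, data at stream[28..32]='1jzd' -> body[15..19], body so far='bw37j6w2rmwffw11jzd'
Chunk 4: stream[34..35]='0' size=0 (terminator). Final body='bw37j6w2rmwffw11jzd' (19 bytes)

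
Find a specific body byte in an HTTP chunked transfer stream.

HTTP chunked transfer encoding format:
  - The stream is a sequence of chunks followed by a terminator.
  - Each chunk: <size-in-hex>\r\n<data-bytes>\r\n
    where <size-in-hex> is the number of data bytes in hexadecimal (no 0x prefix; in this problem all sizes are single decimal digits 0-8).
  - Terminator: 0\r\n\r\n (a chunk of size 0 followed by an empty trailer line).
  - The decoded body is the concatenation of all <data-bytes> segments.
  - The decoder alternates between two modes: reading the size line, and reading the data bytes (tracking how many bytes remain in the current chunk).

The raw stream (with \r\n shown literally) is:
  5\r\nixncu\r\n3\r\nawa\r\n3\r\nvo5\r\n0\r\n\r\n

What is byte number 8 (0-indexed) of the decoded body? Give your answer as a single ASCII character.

Answer: v

Derivation:
Chunk 1: stream[0..1]='5' size=0x5=5, data at stream[3..8]='ixncu' -> body[0..5], body so far='ixncu'
Chunk 2: stream[10..11]='3' size=0x3=3, data at stream[13..16]='awa' -> body[5..8], body so far='ixncuawa'
Chunk 3: stream[18..19]='3' size=0x3=3, data at stream[21..24]='vo5' -> body[8..11], body so far='ixncuawavo5'
Chunk 4: stream[26..27]='0' size=0 (terminator). Final body='ixncuawavo5' (11 bytes)
Body byte 8 = 'v'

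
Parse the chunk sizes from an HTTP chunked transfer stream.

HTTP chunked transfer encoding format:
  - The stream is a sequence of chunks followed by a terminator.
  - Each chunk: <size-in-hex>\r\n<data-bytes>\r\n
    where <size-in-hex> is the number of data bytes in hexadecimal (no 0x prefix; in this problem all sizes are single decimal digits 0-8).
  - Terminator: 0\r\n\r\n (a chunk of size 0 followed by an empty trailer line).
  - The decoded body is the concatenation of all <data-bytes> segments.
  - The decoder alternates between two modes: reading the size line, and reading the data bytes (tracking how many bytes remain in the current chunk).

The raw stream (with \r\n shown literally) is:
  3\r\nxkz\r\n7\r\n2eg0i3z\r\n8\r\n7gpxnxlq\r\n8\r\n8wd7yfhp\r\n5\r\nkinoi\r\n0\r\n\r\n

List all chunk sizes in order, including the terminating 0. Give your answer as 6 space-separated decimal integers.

Chunk 1: stream[0..1]='3' size=0x3=3, data at stream[3..6]='xkz' -> body[0..3], body so far='xkz'
Chunk 2: stream[8..9]='7' size=0x7=7, data at stream[11..18]='2eg0i3z' -> body[3..10], body so far='xkz2eg0i3z'
Chunk 3: stream[20..21]='8' size=0x8=8, data at stream[23..31]='7gpxnxlq' -> body[10..18], body so far='xkz2eg0i3z7gpxnxlq'
Chunk 4: stream[33..34]='8' size=0x8=8, data at stream[36..44]='8wd7yfhp' -> body[18..26], body so far='xkz2eg0i3z7gpxnxlq8wd7yfhp'
Chunk 5: stream[46..47]='5' size=0x5=5, data at stream[49..54]='kinoi' -> body[26..31], body so far='xkz2eg0i3z7gpxnxlq8wd7yfhpkinoi'
Chunk 6: stream[56..57]='0' size=0 (terminator). Final body='xkz2eg0i3z7gpxnxlq8wd7yfhpkinoi' (31 bytes)

Answer: 3 7 8 8 5 0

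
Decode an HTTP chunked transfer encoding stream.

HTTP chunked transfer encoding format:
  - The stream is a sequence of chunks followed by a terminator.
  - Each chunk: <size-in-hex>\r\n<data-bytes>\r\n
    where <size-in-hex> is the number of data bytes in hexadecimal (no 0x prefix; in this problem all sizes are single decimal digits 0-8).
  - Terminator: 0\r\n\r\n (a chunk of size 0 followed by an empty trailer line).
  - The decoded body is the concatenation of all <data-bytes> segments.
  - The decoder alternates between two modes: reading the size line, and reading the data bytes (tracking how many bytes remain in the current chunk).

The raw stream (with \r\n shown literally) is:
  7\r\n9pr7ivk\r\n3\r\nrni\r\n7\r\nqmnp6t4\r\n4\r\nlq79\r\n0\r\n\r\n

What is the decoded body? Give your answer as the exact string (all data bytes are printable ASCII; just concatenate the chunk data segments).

Answer: 9pr7ivkrniqmnp6t4lq79

Derivation:
Chunk 1: stream[0..1]='7' size=0x7=7, data at stream[3..10]='9pr7ivk' -> body[0..7], body so far='9pr7ivk'
Chunk 2: stream[12..13]='3' size=0x3=3, data at stream[15..18]='rni' -> body[7..10], body so far='9pr7ivkrni'
Chunk 3: stream[20..21]='7' size=0x7=7, data at stream[23..30]='qmnp6t4' -> body[10..17], body so far='9pr7ivkrniqmnp6t4'
Chunk 4: stream[32..33]='4' size=0x4=4, data at stream[35..39]='lq79' -> body[17..21], body so far='9pr7ivkrniqmnp6t4lq79'
Chunk 5: stream[41..42]='0' size=0 (terminator). Final body='9pr7ivkrniqmnp6t4lq79' (21 bytes)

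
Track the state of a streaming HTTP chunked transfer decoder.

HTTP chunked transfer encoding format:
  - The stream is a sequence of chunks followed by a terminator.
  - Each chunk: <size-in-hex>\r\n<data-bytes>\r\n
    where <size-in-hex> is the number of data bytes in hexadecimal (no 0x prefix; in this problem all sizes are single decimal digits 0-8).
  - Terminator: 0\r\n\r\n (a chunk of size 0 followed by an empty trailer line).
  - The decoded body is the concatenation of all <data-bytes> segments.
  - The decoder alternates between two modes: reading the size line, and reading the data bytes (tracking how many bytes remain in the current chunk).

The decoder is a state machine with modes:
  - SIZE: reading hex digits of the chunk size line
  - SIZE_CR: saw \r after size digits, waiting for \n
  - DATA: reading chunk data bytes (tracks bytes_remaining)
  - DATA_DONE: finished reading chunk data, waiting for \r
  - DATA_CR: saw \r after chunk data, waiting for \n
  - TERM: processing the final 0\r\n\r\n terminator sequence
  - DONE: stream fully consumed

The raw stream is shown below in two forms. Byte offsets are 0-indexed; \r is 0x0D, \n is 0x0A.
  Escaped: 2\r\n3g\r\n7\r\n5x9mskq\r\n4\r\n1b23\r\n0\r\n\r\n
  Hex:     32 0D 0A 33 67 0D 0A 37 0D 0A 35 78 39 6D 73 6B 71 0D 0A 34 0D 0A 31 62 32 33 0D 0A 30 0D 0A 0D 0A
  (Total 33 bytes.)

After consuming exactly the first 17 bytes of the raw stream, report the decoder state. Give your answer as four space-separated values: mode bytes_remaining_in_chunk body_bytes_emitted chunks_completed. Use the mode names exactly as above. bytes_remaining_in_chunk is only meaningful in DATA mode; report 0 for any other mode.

Answer: DATA_DONE 0 9 1

Derivation:
Byte 0 = '2': mode=SIZE remaining=0 emitted=0 chunks_done=0
Byte 1 = 0x0D: mode=SIZE_CR remaining=0 emitted=0 chunks_done=0
Byte 2 = 0x0A: mode=DATA remaining=2 emitted=0 chunks_done=0
Byte 3 = '3': mode=DATA remaining=1 emitted=1 chunks_done=0
Byte 4 = 'g': mode=DATA_DONE remaining=0 emitted=2 chunks_done=0
Byte 5 = 0x0D: mode=DATA_CR remaining=0 emitted=2 chunks_done=0
Byte 6 = 0x0A: mode=SIZE remaining=0 emitted=2 chunks_done=1
Byte 7 = '7': mode=SIZE remaining=0 emitted=2 chunks_done=1
Byte 8 = 0x0D: mode=SIZE_CR remaining=0 emitted=2 chunks_done=1
Byte 9 = 0x0A: mode=DATA remaining=7 emitted=2 chunks_done=1
Byte 10 = '5': mode=DATA remaining=6 emitted=3 chunks_done=1
Byte 11 = 'x': mode=DATA remaining=5 emitted=4 chunks_done=1
Byte 12 = '9': mode=DATA remaining=4 emitted=5 chunks_done=1
Byte 13 = 'm': mode=DATA remaining=3 emitted=6 chunks_done=1
Byte 14 = 's': mode=DATA remaining=2 emitted=7 chunks_done=1
Byte 15 = 'k': mode=DATA remaining=1 emitted=8 chunks_done=1
Byte 16 = 'q': mode=DATA_DONE remaining=0 emitted=9 chunks_done=1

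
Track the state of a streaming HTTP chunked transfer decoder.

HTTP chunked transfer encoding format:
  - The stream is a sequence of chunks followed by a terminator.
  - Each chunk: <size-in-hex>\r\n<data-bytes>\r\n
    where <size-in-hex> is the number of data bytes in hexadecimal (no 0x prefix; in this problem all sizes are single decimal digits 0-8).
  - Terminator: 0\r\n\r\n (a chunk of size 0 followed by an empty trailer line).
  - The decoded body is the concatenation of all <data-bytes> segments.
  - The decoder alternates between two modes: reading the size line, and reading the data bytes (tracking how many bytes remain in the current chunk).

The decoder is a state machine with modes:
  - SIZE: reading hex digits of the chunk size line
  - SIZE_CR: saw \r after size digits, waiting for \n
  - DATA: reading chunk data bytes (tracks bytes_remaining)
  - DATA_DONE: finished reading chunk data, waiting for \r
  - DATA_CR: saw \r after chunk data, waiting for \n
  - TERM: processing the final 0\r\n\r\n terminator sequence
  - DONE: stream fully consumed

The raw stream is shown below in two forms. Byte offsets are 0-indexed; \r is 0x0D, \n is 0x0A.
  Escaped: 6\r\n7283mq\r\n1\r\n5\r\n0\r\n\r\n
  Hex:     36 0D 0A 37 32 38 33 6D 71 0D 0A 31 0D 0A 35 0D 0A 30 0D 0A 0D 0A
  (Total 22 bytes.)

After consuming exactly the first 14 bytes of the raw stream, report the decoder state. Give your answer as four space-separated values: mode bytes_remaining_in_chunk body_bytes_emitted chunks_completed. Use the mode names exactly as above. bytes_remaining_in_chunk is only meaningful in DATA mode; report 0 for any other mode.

Answer: DATA 1 6 1

Derivation:
Byte 0 = '6': mode=SIZE remaining=0 emitted=0 chunks_done=0
Byte 1 = 0x0D: mode=SIZE_CR remaining=0 emitted=0 chunks_done=0
Byte 2 = 0x0A: mode=DATA remaining=6 emitted=0 chunks_done=0
Byte 3 = '7': mode=DATA remaining=5 emitted=1 chunks_done=0
Byte 4 = '2': mode=DATA remaining=4 emitted=2 chunks_done=0
Byte 5 = '8': mode=DATA remaining=3 emitted=3 chunks_done=0
Byte 6 = '3': mode=DATA remaining=2 emitted=4 chunks_done=0
Byte 7 = 'm': mode=DATA remaining=1 emitted=5 chunks_done=0
Byte 8 = 'q': mode=DATA_DONE remaining=0 emitted=6 chunks_done=0
Byte 9 = 0x0D: mode=DATA_CR remaining=0 emitted=6 chunks_done=0
Byte 10 = 0x0A: mode=SIZE remaining=0 emitted=6 chunks_done=1
Byte 11 = '1': mode=SIZE remaining=0 emitted=6 chunks_done=1
Byte 12 = 0x0D: mode=SIZE_CR remaining=0 emitted=6 chunks_done=1
Byte 13 = 0x0A: mode=DATA remaining=1 emitted=6 chunks_done=1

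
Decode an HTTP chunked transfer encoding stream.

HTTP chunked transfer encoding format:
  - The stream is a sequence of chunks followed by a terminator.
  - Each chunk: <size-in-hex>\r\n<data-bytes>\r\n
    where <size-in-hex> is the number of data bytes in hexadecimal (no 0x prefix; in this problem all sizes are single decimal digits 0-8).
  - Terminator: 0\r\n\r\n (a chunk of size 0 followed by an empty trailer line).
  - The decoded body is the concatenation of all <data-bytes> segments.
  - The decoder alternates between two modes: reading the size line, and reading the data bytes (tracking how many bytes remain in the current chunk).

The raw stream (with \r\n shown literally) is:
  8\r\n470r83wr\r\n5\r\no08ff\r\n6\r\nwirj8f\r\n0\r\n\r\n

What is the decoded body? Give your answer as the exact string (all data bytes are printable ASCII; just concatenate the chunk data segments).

Chunk 1: stream[0..1]='8' size=0x8=8, data at stream[3..11]='470r83wr' -> body[0..8], body so far='470r83wr'
Chunk 2: stream[13..14]='5' size=0x5=5, data at stream[16..21]='o08ff' -> body[8..13], body so far='470r83wro08ff'
Chunk 3: stream[23..24]='6' size=0x6=6, data at stream[26..32]='wirj8f' -> body[13..19], body so far='470r83wro08ffwirj8f'
Chunk 4: stream[34..35]='0' size=0 (terminator). Final body='470r83wro08ffwirj8f' (19 bytes)

Answer: 470r83wro08ffwirj8f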